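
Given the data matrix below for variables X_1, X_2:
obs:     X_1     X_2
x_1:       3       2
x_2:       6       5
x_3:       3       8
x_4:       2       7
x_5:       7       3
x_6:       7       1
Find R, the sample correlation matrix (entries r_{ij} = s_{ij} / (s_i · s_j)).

Step 1 — column means:
  mean(X_1) = (3 + 6 + 3 + 2 + 7 + 7) / 6 = 28/6 = 4.6667
  mean(X_2) = (2 + 5 + 8 + 7 + 3 + 1) / 6 = 26/6 = 4.3333

Step 2 — sample variances and covariances s[i,j] = (1/(n-1)) · Σ_k (x_{k,i} - mean_i) · (x_{k,j} - mean_j), with n-1 = 5:
  s[X_1,X_1] = ((-1.6667)·(-1.6667) + (1.3333)·(1.3333) + (-1.6667)·(-1.6667) + (-2.6667)·(-2.6667) + (2.3333)·(2.3333) + (2.3333)·(2.3333)) / 5 = 25.3333/5 = 5.0667
  s[X_1,X_2] = ((-1.6667)·(-2.3333) + (1.3333)·(0.6667) + (-1.6667)·(3.6667) + (-2.6667)·(2.6667) + (2.3333)·(-1.3333) + (2.3333)·(-3.3333)) / 5 = -19.3333/5 = -3.8667
  s[X_2,X_2] = ((-2.3333)·(-2.3333) + (0.6667)·(0.6667) + (3.6667)·(3.6667) + (2.6667)·(2.6667) + (-1.3333)·(-1.3333) + (-3.3333)·(-3.3333)) / 5 = 39.3333/5 = 7.8667
  Sample standard deviations s_i = √(s[i,i]):
  s(X_1) = √(5.0667) = 2.2509
  s(X_2) = √(7.8667) = 2.8048

Step 3 — r_{ij} = s_{ij} / (s_i · s_j):
  r[X_1,X_1] = 1 (diagonal).
  r[X_1,X_2] = -3.8667 / (2.2509 · 2.8048) = -3.8667 / 6.3133 = -0.6125
  r[X_2,X_2] = 1 (diagonal).

R is symmetric with unit diagonal. Assembling:

R = [[1, -0.6125],
 [-0.6125, 1]]


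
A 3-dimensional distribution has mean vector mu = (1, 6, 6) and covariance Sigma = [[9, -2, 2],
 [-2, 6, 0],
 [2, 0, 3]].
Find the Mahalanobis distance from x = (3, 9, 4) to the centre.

Step 1 — centre the observation: (x - mu) = (2, 3, -2).

Step 2 — invert Sigma (cofactor / det for 3×3, or solve directly):
  Sigma^{-1} = [[0.1429, 0.0476, -0.0952],
 [0.0476, 0.1825, -0.0317],
 [-0.0952, -0.0317, 0.3968]].

Step 3 — form the quadratic (x - mu)^T · Sigma^{-1} · (x - mu):
  Sigma^{-1} · (x - mu) = (0.619, 0.7063, -1.0794).
  (x - mu)^T · [Sigma^{-1} · (x - mu)] = (2)·(0.619) + (3)·(0.7063) + (-2)·(-1.0794) = 5.5159.

Step 4 — take square root: d = √(5.5159) ≈ 2.3486.

d(x, mu) = √(5.5159) ≈ 2.3486


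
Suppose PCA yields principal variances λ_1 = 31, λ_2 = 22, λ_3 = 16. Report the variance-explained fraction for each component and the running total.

Step 1 — total variance = trace(Sigma) = Σ λ_i = 31 + 22 + 16 = 69.

Step 2 — fraction explained by component i = λ_i / Σ λ:
  PC1: 31/69 = 0.4493
  PC2: 22/69 = 0.3188
  PC3: 16/69 = 0.2319

Step 3 — cumulative fraction after k components = (λ_1 + ... + λ_k) / Σ λ:
  k = 1: 31/69 = 0.4493
  k = 2: (31 + 22)/69 = 53/69 = 0.7681
  k = 3: (31 + 22 + 16)/69 = 69/69 = 1

Summary (fraction, with percent):

explained: PC1 0.4493 (44.93%), PC2 0.3188 (31.88%), PC3 0.2319 (23.19%);  cumulative: 0.4493, 0.7681, 1


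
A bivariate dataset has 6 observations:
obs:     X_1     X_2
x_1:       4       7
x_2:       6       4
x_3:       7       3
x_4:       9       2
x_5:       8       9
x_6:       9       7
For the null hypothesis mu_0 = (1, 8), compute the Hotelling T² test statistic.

Step 1 — sample mean vector:
  mean(X_1) = (4 + 6 + 7 + 9 + 8 + 9) / 6 = 43/6 = 7.1667
  mean(X_2) = (7 + 4 + 3 + 2 + 9 + 7) / 6 = 32/6 = 5.3333
  x̄ = (7.1667, 5.3333),  deviation x̄ - mu_0 = (7.1667, 5.3333) - (1, 8) = (6.1667, -2.6667).

Step 2 — sample covariance matrix, S[i,j] = (1/(n-1)) · Σ_k (x_{k,i} - mean_i) · (x_{k,j} - mean_j), divisor n-1 = 5:
  S[X_1,X_1] = ((-3.1667)·(-3.1667) + (-1.1667)·(-1.1667) + (-0.1667)·(-0.1667) + (1.8333)·(1.8333) + (0.8333)·(0.8333) + (1.8333)·(1.8333)) / 5 = 18.8333/5 = 3.7667
  S[X_1,X_2] = ((-3.1667)·(1.6667) + (-1.1667)·(-1.3333) + (-0.1667)·(-2.3333) + (1.8333)·(-3.3333) + (0.8333)·(3.6667) + (1.8333)·(1.6667)) / 5 = -3.3333/5 = -0.6667
  S[X_2,X_2] = ((1.6667)·(1.6667) + (-1.3333)·(-1.3333) + (-2.3333)·(-2.3333) + (-3.3333)·(-3.3333) + (3.6667)·(3.6667) + (1.6667)·(1.6667)) / 5 = 37.3333/5 = 7.4667
  S = [[3.7667, -0.6667],
 [-0.6667, 7.4667]].

Step 3 — invert S. det(S) = 3.7667·7.4667 - (-0.6667)² = 27.68.
  S^{-1} = (1/det) · [[d, -b], [-b, a]] = [[0.2697, 0.0241],
 [0.0241, 0.1361]].

Step 4 — quadratic form (x̄ - mu_0)^T · S^{-1} · (x̄ - mu_0):
  S^{-1} · (x̄ - mu_0) = (1.5992, -0.2144),
  (x̄ - mu_0)^T · [...] = (6.1667)·(1.5992) + (-2.6667)·(-0.2144) = 10.4335.

Step 5 — scale by n: T² = 6 · 10.4335 = 62.6012.

T² ≈ 62.6012


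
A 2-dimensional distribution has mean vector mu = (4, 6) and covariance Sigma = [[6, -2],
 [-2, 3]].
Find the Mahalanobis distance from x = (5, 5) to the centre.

Step 1 — centre the observation: (x - mu) = (1, -1).

Step 2 — invert Sigma. det(Sigma) = 6·3 - (-2)² = 14.
  Sigma^{-1} = (1/det) · [[d, -b], [-b, a]] = [[0.2143, 0.1429],
 [0.1429, 0.4286]].

Step 3 — form the quadratic (x - mu)^T · Sigma^{-1} · (x - mu):
  Sigma^{-1} · (x - mu) = (0.0714, -0.2857).
  (x - mu)^T · [Sigma^{-1} · (x - mu)] = (1)·(0.0714) + (-1)·(-0.2857) = 0.3571.

Step 4 — take square root: d = √(0.3571) ≈ 0.5976.

d(x, mu) = √(0.3571) ≈ 0.5976


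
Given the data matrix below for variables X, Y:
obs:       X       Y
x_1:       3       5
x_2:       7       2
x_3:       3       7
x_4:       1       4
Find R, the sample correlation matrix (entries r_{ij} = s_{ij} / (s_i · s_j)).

Step 1 — column means:
  mean(X) = (3 + 7 + 3 + 1) / 4 = 14/4 = 3.5
  mean(Y) = (5 + 2 + 7 + 4) / 4 = 18/4 = 4.5

Step 2 — sample variances and covariances s[i,j] = (1/(n-1)) · Σ_k (x_{k,i} - mean_i) · (x_{k,j} - mean_j), with n-1 = 3:
  s[X,X] = ((-0.5)·(-0.5) + (3.5)·(3.5) + (-0.5)·(-0.5) + (-2.5)·(-2.5)) / 3 = 19/3 = 6.3333
  s[X,Y] = ((-0.5)·(0.5) + (3.5)·(-2.5) + (-0.5)·(2.5) + (-2.5)·(-0.5)) / 3 = -9/3 = -3
  s[Y,Y] = ((0.5)·(0.5) + (-2.5)·(-2.5) + (2.5)·(2.5) + (-0.5)·(-0.5)) / 3 = 13/3 = 4.3333
  Sample standard deviations s_i = √(s[i,i]):
  s(X) = √(6.3333) = 2.5166
  s(Y) = √(4.3333) = 2.0817

Step 3 — r_{ij} = s_{ij} / (s_i · s_j):
  r[X,X] = 1 (diagonal).
  r[X,Y] = -3 / (2.5166 · 2.0817) = -3 / 5.2387 = -0.5727
  r[Y,Y] = 1 (diagonal).

R is symmetric with unit diagonal. Assembling:

R = [[1, -0.5727],
 [-0.5727, 1]]


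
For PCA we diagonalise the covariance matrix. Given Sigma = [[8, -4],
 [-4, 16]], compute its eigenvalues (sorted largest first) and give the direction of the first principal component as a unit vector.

Step 1 — characteristic polynomial of 2×2 Sigma:
  det(Sigma - λI) = λ² - trace · λ + det = 0.
  trace = 8 + 16 = 24, det = 8·16 - (-4)² = 112.
Step 2 — discriminant:
  Δ = trace² - 4·det = 576 - 448 = 128.
Step 3 — eigenvalues:
  λ = (trace ± √Δ)/2 = (24 ± 11.3137)/2,
  λ_1 = 17.6569,  λ_2 = 6.3431.

Step 4 — unit eigenvector for λ_1: solve (Sigma - λ_1 I)v = 0. First row:
  (8 - 17.6569)·v_x + (-4)·v_y = 0, i.e. (-9.6569)·v_x + (-4)·v_y = 0,
  so v ∝ (b, λ_1 - a) = (-4, 9.6569); multiply by -1 so the first entry is positive: u = (4, -9.6569).
  ||u|| = √((4)² + (-9.6569)²) = √(109.2548) ≈ 10.4525,
  v_1 = u/||u|| ≈ (0.3827, -0.9239) (||v_1|| = 1).

λ_1 = 17.6569,  λ_2 = 6.3431;  v_1 ≈ (0.3827, -0.9239)


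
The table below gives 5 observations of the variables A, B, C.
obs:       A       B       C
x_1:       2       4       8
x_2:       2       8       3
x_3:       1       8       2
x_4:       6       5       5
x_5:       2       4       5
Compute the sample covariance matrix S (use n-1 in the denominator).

Step 1 — column means:
  mean(A) = (2 + 2 + 1 + 6 + 2) / 5 = 13/5 = 2.6
  mean(B) = (4 + 8 + 8 + 5 + 4) / 5 = 29/5 = 5.8
  mean(C) = (8 + 3 + 2 + 5 + 5) / 5 = 23/5 = 4.6

Step 2 — sample covariance S[i,j] = (1/(n-1)) · Σ_k (x_{k,i} - mean_i) · (x_{k,j} - mean_j), with n-1 = 4.
  S[A,A] = ((-0.6)·(-0.6) + (-0.6)·(-0.6) + (-1.6)·(-1.6) + (3.4)·(3.4) + (-0.6)·(-0.6)) / 4 = 15.2/4 = 3.8
  S[A,B] = ((-0.6)·(-1.8) + (-0.6)·(2.2) + (-1.6)·(2.2) + (3.4)·(-0.8) + (-0.6)·(-1.8)) / 4 = -5.4/4 = -1.35
  S[A,C] = ((-0.6)·(3.4) + (-0.6)·(-1.6) + (-1.6)·(-2.6) + (3.4)·(0.4) + (-0.6)·(0.4)) / 4 = 4.2/4 = 1.05
  S[B,B] = ((-1.8)·(-1.8) + (2.2)·(2.2) + (2.2)·(2.2) + (-0.8)·(-0.8) + (-1.8)·(-1.8)) / 4 = 16.8/4 = 4.2
  S[B,C] = ((-1.8)·(3.4) + (2.2)·(-1.6) + (2.2)·(-2.6) + (-0.8)·(0.4) + (-1.8)·(0.4)) / 4 = -16.4/4 = -4.1
  S[C,C] = ((3.4)·(3.4) + (-1.6)·(-1.6) + (-2.6)·(-2.6) + (0.4)·(0.4) + (0.4)·(0.4)) / 4 = 21.2/4 = 5.3

S is symmetric (S[j,i] = S[i,j]). Assembling:

S = [[3.8, -1.35, 1.05],
 [-1.35, 4.2, -4.1],
 [1.05, -4.1, 5.3]]


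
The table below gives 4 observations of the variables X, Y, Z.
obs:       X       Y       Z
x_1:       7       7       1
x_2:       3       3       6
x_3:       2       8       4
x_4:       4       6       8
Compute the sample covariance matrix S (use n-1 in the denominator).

Step 1 — column means:
  mean(X) = (7 + 3 + 2 + 4) / 4 = 16/4 = 4
  mean(Y) = (7 + 3 + 8 + 6) / 4 = 24/4 = 6
  mean(Z) = (1 + 6 + 4 + 8) / 4 = 19/4 = 4.75

Step 2 — sample covariance S[i,j] = (1/(n-1)) · Σ_k (x_{k,i} - mean_i) · (x_{k,j} - mean_j), with n-1 = 3.
  S[X,X] = ((3)·(3) + (-1)·(-1) + (-2)·(-2) + (0)·(0)) / 3 = 14/3 = 4.6667
  S[X,Y] = ((3)·(1) + (-1)·(-3) + (-2)·(2) + (0)·(0)) / 3 = 2/3 = 0.6667
  S[X,Z] = ((3)·(-3.75) + (-1)·(1.25) + (-2)·(-0.75) + (0)·(3.25)) / 3 = -11/3 = -3.6667
  S[Y,Y] = ((1)·(1) + (-3)·(-3) + (2)·(2) + (0)·(0)) / 3 = 14/3 = 4.6667
  S[Y,Z] = ((1)·(-3.75) + (-3)·(1.25) + (2)·(-0.75) + (0)·(3.25)) / 3 = -9/3 = -3
  S[Z,Z] = ((-3.75)·(-3.75) + (1.25)·(1.25) + (-0.75)·(-0.75) + (3.25)·(3.25)) / 3 = 26.75/3 = 8.9167

S is symmetric (S[j,i] = S[i,j]). Assembling:

S = [[4.6667, 0.6667, -3.6667],
 [0.6667, 4.6667, -3],
 [-3.6667, -3, 8.9167]]


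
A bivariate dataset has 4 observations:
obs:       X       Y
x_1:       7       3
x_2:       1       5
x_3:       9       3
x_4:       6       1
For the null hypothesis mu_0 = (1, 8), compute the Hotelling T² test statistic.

Step 1 — sample mean vector:
  mean(X) = (7 + 1 + 9 + 6) / 4 = 23/4 = 5.75
  mean(Y) = (3 + 5 + 3 + 1) / 4 = 12/4 = 3
  x̄ = (5.75, 3),  deviation x̄ - mu_0 = (5.75, 3) - (1, 8) = (4.75, -5).

Step 2 — sample covariance matrix, S[i,j] = (1/(n-1)) · Σ_k (x_{k,i} - mean_i) · (x_{k,j} - mean_j), divisor n-1 = 3:
  S[X,X] = ((1.25)·(1.25) + (-4.75)·(-4.75) + (3.25)·(3.25) + (0.25)·(0.25)) / 3 = 34.75/3 = 11.5833
  S[X,Y] = ((1.25)·(0) + (-4.75)·(2) + (3.25)·(0) + (0.25)·(-2)) / 3 = -10/3 = -3.3333
  S[Y,Y] = ((0)·(0) + (2)·(2) + (0)·(0) + (-2)·(-2)) / 3 = 8/3 = 2.6667
  S = [[11.5833, -3.3333],
 [-3.3333, 2.6667]].

Step 3 — invert S. det(S) = 11.5833·2.6667 - (-3.3333)² = 19.7778.
  S^{-1} = (1/det) · [[d, -b], [-b, a]] = [[0.1348, 0.1685],
 [0.1685, 0.5857]].

Step 4 — quadratic form (x̄ - mu_0)^T · S^{-1} · (x̄ - mu_0):
  S^{-1} · (x̄ - mu_0) = (-0.2022, -2.1278),
  (x̄ - mu_0)^T · [...] = (4.75)·(-0.2022) + (-5)·(-2.1278) = 9.6784.

Step 5 — scale by n: T² = 4 · 9.6784 = 38.7135.

T² ≈ 38.7135


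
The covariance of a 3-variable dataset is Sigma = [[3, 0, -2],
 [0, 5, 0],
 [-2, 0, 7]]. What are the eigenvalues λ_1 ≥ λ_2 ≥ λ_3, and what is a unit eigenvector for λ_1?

Step 1 — characteristic polynomial p(λ) = det(λI - Sigma) = λ³ - tr·λ² + c_1·λ - det, where tr = trace, c_1 = sum of the principal 2×2 minors, det = det(Sigma):
  tr = 3 + 5 + 7 = 15,
  c_1 = (3·5 - (0)²) + (3·7 - (-2)²) + (5·7 - (0)²) = 15 + 17 + 35 = 67,
  det = 3·(5·7 - (0)²) - (0)·((0)·7 - (0)·(-2)) + (-2)·((0)·(0) - 5·(-2)) = 3·(35) - (0)·(0) + (-2)·(10) = 85.
  So p(λ) = λ³ - 15λ² + 67λ - 85.
Step 2 — look for an integer root (rational root theorem: any rational root is an integer divisor of 85). Testing λ = 5:
  p(5) = 125 - 375 + 335 - 85 = 0  ✓
  Dividing out (λ - 5): p(λ) = (λ - 5)(λ² - 10λ + 17).
Step 3 — remaining eigenvalues from the quadratic λ² - 10λ + 17 = 0:
  Δ = 10² - 4·17 = 100 - 68 = 32,  λ = (10 ± √32)/2 = (10 ± 5.6569)/2 ≈ 7.8284 or 2.1716.
  Sorted: λ_1 = 7.8284,  λ_2 = 5,  λ_3 = 2.1716  (check: sum = 15 = tr ✓).

Step 4 — unit eigenvector for λ_1 ≈ 7.8284: v spans the null space of (Sigma - λ_1 I), whose rows are
  r_1 = (-4.8284, 0, -2),  r_2 = (0, -2.8284, 0),  r_3 = (-2, 0, -0.8284).
  v is orthogonal to every row, so take v ∝ r_1 × r_2 = ((0)·(0) - (-2)·(-2.8284), (-2)·(0) - (-4.8284)·(0), (-4.8284)·(-2.8284) - (0)·(0)) ≈ (-5.6569, 0, 13.6569).
  Rescale (multiply by -1 so the first nonzero entry is positive): u = (5.6569, 0, -13.6569).
  ||u|| = √((5.6569)² + (0)² + (-13.6569)²) = √(218.5097) ≈ 14.7821,  v_1 = u/||u|| ≈ (0.3827, 0, -0.9239) (||v_1|| = 1).

λ_1 = 7.8284,  λ_2 = 5,  λ_3 = 2.1716;  v_1 ≈ (0.3827, 0, -0.9239)


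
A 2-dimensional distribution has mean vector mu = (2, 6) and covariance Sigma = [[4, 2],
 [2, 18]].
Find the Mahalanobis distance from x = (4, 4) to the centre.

Step 1 — centre the observation: (x - mu) = (2, -2).

Step 2 — invert Sigma. det(Sigma) = 4·18 - (2)² = 68.
  Sigma^{-1} = (1/det) · [[d, -b], [-b, a]] = [[0.2647, -0.0294],
 [-0.0294, 0.0588]].

Step 3 — form the quadratic (x - mu)^T · Sigma^{-1} · (x - mu):
  Sigma^{-1} · (x - mu) = (0.5882, -0.1765).
  (x - mu)^T · [Sigma^{-1} · (x - mu)] = (2)·(0.5882) + (-2)·(-0.1765) = 1.5294.

Step 4 — take square root: d = √(1.5294) ≈ 1.2367.

d(x, mu) = √(1.5294) ≈ 1.2367


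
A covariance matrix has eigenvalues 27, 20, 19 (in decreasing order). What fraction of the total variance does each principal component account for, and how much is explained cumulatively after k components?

Step 1 — total variance = trace(Sigma) = Σ λ_i = 27 + 20 + 19 = 66.

Step 2 — fraction explained by component i = λ_i / Σ λ:
  PC1: 27/66 = 0.4091
  PC2: 20/66 = 0.303
  PC3: 19/66 = 0.2879

Step 3 — cumulative fraction after k components = (λ_1 + ... + λ_k) / Σ λ:
  k = 1: 27/66 = 0.4091
  k = 2: (27 + 20)/66 = 47/66 = 0.7121
  k = 3: (27 + 20 + 19)/66 = 66/66 = 1

Summary (fraction, with percent):

explained: PC1 0.4091 (40.91%), PC2 0.303 (30.3%), PC3 0.2879 (28.79%);  cumulative: 0.4091, 0.7121, 1


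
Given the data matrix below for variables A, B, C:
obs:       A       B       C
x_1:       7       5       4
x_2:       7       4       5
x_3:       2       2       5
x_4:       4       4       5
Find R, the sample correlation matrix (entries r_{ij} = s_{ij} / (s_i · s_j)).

Step 1 — column means:
  mean(A) = (7 + 7 + 2 + 4) / 4 = 20/4 = 5
  mean(B) = (5 + 4 + 2 + 4) / 4 = 15/4 = 3.75
  mean(C) = (4 + 5 + 5 + 5) / 4 = 19/4 = 4.75

Step 2 — sample variances and covariances s[i,j] = (1/(n-1)) · Σ_k (x_{k,i} - mean_i) · (x_{k,j} - mean_j), with n-1 = 3:
  s[A,A] = ((2)·(2) + (2)·(2) + (-3)·(-3) + (-1)·(-1)) / 3 = 18/3 = 6
  s[A,B] = ((2)·(1.25) + (2)·(0.25) + (-3)·(-1.75) + (-1)·(0.25)) / 3 = 8/3 = 2.6667
  s[A,C] = ((2)·(-0.75) + (2)·(0.25) + (-3)·(0.25) + (-1)·(0.25)) / 3 = -2/3 = -0.6667
  s[B,B] = ((1.25)·(1.25) + (0.25)·(0.25) + (-1.75)·(-1.75) + (0.25)·(0.25)) / 3 = 4.75/3 = 1.5833
  s[B,C] = ((1.25)·(-0.75) + (0.25)·(0.25) + (-1.75)·(0.25) + (0.25)·(0.25)) / 3 = -1.25/3 = -0.4167
  s[C,C] = ((-0.75)·(-0.75) + (0.25)·(0.25) + (0.25)·(0.25) + (0.25)·(0.25)) / 3 = 0.75/3 = 0.25
  Sample standard deviations s_i = √(s[i,i]):
  s(A) = √(6) = 2.4495
  s(B) = √(1.5833) = 1.2583
  s(C) = √(0.25) = 0.5

Step 3 — r_{ij} = s_{ij} / (s_i · s_j):
  r[A,A] = 1 (diagonal).
  r[A,B] = 2.6667 / (2.4495 · 1.2583) = 2.6667 / 3.0822 = 0.8652
  r[A,C] = -0.6667 / (2.4495 · 0.5) = -0.6667 / 1.2247 = -0.5443
  r[B,B] = 1 (diagonal).
  r[B,C] = -0.4167 / (1.2583 · 0.5) = -0.4167 / 0.6292 = -0.6623
  r[C,C] = 1 (diagonal).

R is symmetric with unit diagonal. Assembling:

R = [[1, 0.8652, -0.5443],
 [0.8652, 1, -0.6623],
 [-0.5443, -0.6623, 1]]


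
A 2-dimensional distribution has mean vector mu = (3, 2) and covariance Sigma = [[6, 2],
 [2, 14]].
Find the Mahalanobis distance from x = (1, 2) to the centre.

Step 1 — centre the observation: (x - mu) = (-2, 0).

Step 2 — invert Sigma. det(Sigma) = 6·14 - (2)² = 80.
  Sigma^{-1} = (1/det) · [[d, -b], [-b, a]] = [[0.175, -0.025],
 [-0.025, 0.075]].

Step 3 — form the quadratic (x - mu)^T · Sigma^{-1} · (x - mu):
  Sigma^{-1} · (x - mu) = (-0.35, 0.05).
  (x - mu)^T · [Sigma^{-1} · (x - mu)] = (-2)·(-0.35) + (0)·(0.05) = 0.7.

Step 4 — take square root: d = √(0.7) ≈ 0.8367.

d(x, mu) = √(0.7) ≈ 0.8367


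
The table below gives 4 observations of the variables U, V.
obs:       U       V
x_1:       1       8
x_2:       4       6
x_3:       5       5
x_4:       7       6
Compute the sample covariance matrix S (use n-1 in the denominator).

Step 1 — column means:
  mean(U) = (1 + 4 + 5 + 7) / 4 = 17/4 = 4.25
  mean(V) = (8 + 6 + 5 + 6) / 4 = 25/4 = 6.25

Step 2 — sample covariance S[i,j] = (1/(n-1)) · Σ_k (x_{k,i} - mean_i) · (x_{k,j} - mean_j), with n-1 = 3.
  S[U,U] = ((-3.25)·(-3.25) + (-0.25)·(-0.25) + (0.75)·(0.75) + (2.75)·(2.75)) / 3 = 18.75/3 = 6.25
  S[U,V] = ((-3.25)·(1.75) + (-0.25)·(-0.25) + (0.75)·(-1.25) + (2.75)·(-0.25)) / 3 = -7.25/3 = -2.4167
  S[V,V] = ((1.75)·(1.75) + (-0.25)·(-0.25) + (-1.25)·(-1.25) + (-0.25)·(-0.25)) / 3 = 4.75/3 = 1.5833

S is symmetric (S[j,i] = S[i,j]). Assembling:

S = [[6.25, -2.4167],
 [-2.4167, 1.5833]]


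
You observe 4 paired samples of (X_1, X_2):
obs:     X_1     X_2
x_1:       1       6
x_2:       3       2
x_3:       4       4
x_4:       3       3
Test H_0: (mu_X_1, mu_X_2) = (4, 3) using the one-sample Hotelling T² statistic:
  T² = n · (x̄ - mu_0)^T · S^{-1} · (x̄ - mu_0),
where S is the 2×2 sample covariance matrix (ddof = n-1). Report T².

Step 1 — sample mean vector:
  mean(X_1) = (1 + 3 + 4 + 3) / 4 = 11/4 = 2.75
  mean(X_2) = (6 + 2 + 4 + 3) / 4 = 15/4 = 3.75
  x̄ = (2.75, 3.75),  deviation x̄ - mu_0 = (2.75, 3.75) - (4, 3) = (-1.25, 0.75).

Step 2 — sample covariance matrix, S[i,j] = (1/(n-1)) · Σ_k (x_{k,i} - mean_i) · (x_{k,j} - mean_j), divisor n-1 = 3:
  S[X_1,X_1] = ((-1.75)·(-1.75) + (0.25)·(0.25) + (1.25)·(1.25) + (0.25)·(0.25)) / 3 = 4.75/3 = 1.5833
  S[X_1,X_2] = ((-1.75)·(2.25) + (0.25)·(-1.75) + (1.25)·(0.25) + (0.25)·(-0.75)) / 3 = -4.25/3 = -1.4167
  S[X_2,X_2] = ((2.25)·(2.25) + (-1.75)·(-1.75) + (0.25)·(0.25) + (-0.75)·(-0.75)) / 3 = 8.75/3 = 2.9167
  S = [[1.5833, -1.4167],
 [-1.4167, 2.9167]].

Step 3 — invert S. det(S) = 1.5833·2.9167 - (-1.4167)² = 2.6111.
  S^{-1} = (1/det) · [[d, -b], [-b, a]] = [[1.117, 0.5426],
 [0.5426, 0.6064]].

Step 4 — quadratic form (x̄ - mu_0)^T · S^{-1} · (x̄ - mu_0):
  S^{-1} · (x̄ - mu_0) = (-0.9894, -0.2234),
  (x̄ - mu_0)^T · [...] = (-1.25)·(-0.9894) + (0.75)·(-0.2234) = 1.0691.

Step 5 — scale by n: T² = 4 · 1.0691 = 4.2766.

T² ≈ 4.2766


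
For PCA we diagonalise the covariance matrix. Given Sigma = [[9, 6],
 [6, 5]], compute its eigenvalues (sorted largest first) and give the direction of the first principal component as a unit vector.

Step 1 — characteristic polynomial of 2×2 Sigma:
  det(Sigma - λI) = λ² - trace · λ + det = 0.
  trace = 9 + 5 = 14, det = 9·5 - (6)² = 9.
Step 2 — discriminant:
  Δ = trace² - 4·det = 196 - 36 = 160.
Step 3 — eigenvalues:
  λ = (trace ± √Δ)/2 = (14 ± 12.6491)/2,
  λ_1 = 13.3246,  λ_2 = 0.6754.

Step 4 — unit eigenvector for λ_1: solve (Sigma - λ_1 I)v = 0. First row:
  (9 - 13.3246)·v_x + (6)·v_y = 0, i.e. (-4.3246)·v_x + (6)·v_y = 0,
  so v ∝ (b, λ_1 - a) = (6, 4.3246) = u.
  ||u|| = √((6)² + (4.3246)²) = √(54.7018) ≈ 7.3961,
  v_1 = u/||u|| ≈ (0.8112, 0.5847) (||v_1|| = 1).

λ_1 = 13.3246,  λ_2 = 0.6754;  v_1 ≈ (0.8112, 0.5847)


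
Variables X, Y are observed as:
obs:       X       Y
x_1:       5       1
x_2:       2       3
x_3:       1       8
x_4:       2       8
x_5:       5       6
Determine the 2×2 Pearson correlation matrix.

Step 1 — column means:
  mean(X) = (5 + 2 + 1 + 2 + 5) / 5 = 15/5 = 3
  mean(Y) = (1 + 3 + 8 + 8 + 6) / 5 = 26/5 = 5.2

Step 2 — sample variances and covariances s[i,j] = (1/(n-1)) · Σ_k (x_{k,i} - mean_i) · (x_{k,j} - mean_j), with n-1 = 4:
  s[X,X] = ((2)·(2) + (-1)·(-1) + (-2)·(-2) + (-1)·(-1) + (2)·(2)) / 4 = 14/4 = 3.5
  s[X,Y] = ((2)·(-4.2) + (-1)·(-2.2) + (-2)·(2.8) + (-1)·(2.8) + (2)·(0.8)) / 4 = -13/4 = -3.25
  s[Y,Y] = ((-4.2)·(-4.2) + (-2.2)·(-2.2) + (2.8)·(2.8) + (2.8)·(2.8) + (0.8)·(0.8)) / 4 = 38.8/4 = 9.7
  Sample standard deviations s_i = √(s[i,i]):
  s(X) = √(3.5) = 1.8708
  s(Y) = √(9.7) = 3.1145

Step 3 — r_{ij} = s_{ij} / (s_i · s_j):
  r[X,X] = 1 (diagonal).
  r[X,Y] = -3.25 / (1.8708 · 3.1145) = -3.25 / 5.8267 = -0.5578
  r[Y,Y] = 1 (diagonal).

R is symmetric with unit diagonal. Assembling:

R = [[1, -0.5578],
 [-0.5578, 1]]


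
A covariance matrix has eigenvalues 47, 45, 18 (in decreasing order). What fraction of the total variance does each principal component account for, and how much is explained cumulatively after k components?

Step 1 — total variance = trace(Sigma) = Σ λ_i = 47 + 45 + 18 = 110.

Step 2 — fraction explained by component i = λ_i / Σ λ:
  PC1: 47/110 = 0.4273
  PC2: 45/110 = 0.4091
  PC3: 18/110 = 0.1636

Step 3 — cumulative fraction after k components = (λ_1 + ... + λ_k) / Σ λ:
  k = 1: 47/110 = 0.4273
  k = 2: (47 + 45)/110 = 92/110 = 0.8364
  k = 3: (47 + 45 + 18)/110 = 110/110 = 1

Summary (fraction, with percent):

explained: PC1 0.4273 (42.73%), PC2 0.4091 (40.91%), PC3 0.1636 (16.36%);  cumulative: 0.4273, 0.8364, 1


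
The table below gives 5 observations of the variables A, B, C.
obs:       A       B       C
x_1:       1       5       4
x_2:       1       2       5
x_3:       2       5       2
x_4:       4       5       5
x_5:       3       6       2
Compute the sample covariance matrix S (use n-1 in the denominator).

Step 1 — column means:
  mean(A) = (1 + 1 + 2 + 4 + 3) / 5 = 11/5 = 2.2
  mean(B) = (5 + 2 + 5 + 5 + 6) / 5 = 23/5 = 4.6
  mean(C) = (4 + 5 + 2 + 5 + 2) / 5 = 18/5 = 3.6

Step 2 — sample covariance S[i,j] = (1/(n-1)) · Σ_k (x_{k,i} - mean_i) · (x_{k,j} - mean_j), with n-1 = 4.
  S[A,A] = ((-1.2)·(-1.2) + (-1.2)·(-1.2) + (-0.2)·(-0.2) + (1.8)·(1.8) + (0.8)·(0.8)) / 4 = 6.8/4 = 1.7
  S[A,B] = ((-1.2)·(0.4) + (-1.2)·(-2.6) + (-0.2)·(0.4) + (1.8)·(0.4) + (0.8)·(1.4)) / 4 = 4.4/4 = 1.1
  S[A,C] = ((-1.2)·(0.4) + (-1.2)·(1.4) + (-0.2)·(-1.6) + (1.8)·(1.4) + (0.8)·(-1.6)) / 4 = -0.6/4 = -0.15
  S[B,B] = ((0.4)·(0.4) + (-2.6)·(-2.6) + (0.4)·(0.4) + (0.4)·(0.4) + (1.4)·(1.4)) / 4 = 9.2/4 = 2.3
  S[B,C] = ((0.4)·(0.4) + (-2.6)·(1.4) + (0.4)·(-1.6) + (0.4)·(1.4) + (1.4)·(-1.6)) / 4 = -5.8/4 = -1.45
  S[C,C] = ((0.4)·(0.4) + (1.4)·(1.4) + (-1.6)·(-1.6) + (1.4)·(1.4) + (-1.6)·(-1.6)) / 4 = 9.2/4 = 2.3

S is symmetric (S[j,i] = S[i,j]). Assembling:

S = [[1.7, 1.1, -0.15],
 [1.1, 2.3, -1.45],
 [-0.15, -1.45, 2.3]]


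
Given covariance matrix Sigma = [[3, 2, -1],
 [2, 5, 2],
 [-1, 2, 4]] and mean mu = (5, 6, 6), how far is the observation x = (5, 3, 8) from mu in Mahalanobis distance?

Step 1 — centre the observation: (x - mu) = (0, -3, 2).

Step 2 — invert Sigma (cofactor / det for 3×3, or solve directly):
  Sigma^{-1} = [[0.8421, -0.5263, 0.4737],
 [-0.5263, 0.5789, -0.4211],
 [0.4737, -0.4211, 0.5789]].

Step 3 — form the quadratic (x - mu)^T · Sigma^{-1} · (x - mu):
  Sigma^{-1} · (x - mu) = (2.5263, -2.5789, 2.4211).
  (x - mu)^T · [Sigma^{-1} · (x - mu)] = (0)·(2.5263) + (-3)·(-2.5789) + (2)·(2.4211) = 12.5789.

Step 4 — take square root: d = √(12.5789) ≈ 3.5467.

d(x, mu) = √(12.5789) ≈ 3.5467


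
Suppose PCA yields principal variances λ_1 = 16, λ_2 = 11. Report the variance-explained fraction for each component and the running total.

Step 1 — total variance = trace(Sigma) = Σ λ_i = 16 + 11 = 27.

Step 2 — fraction explained by component i = λ_i / Σ λ:
  PC1: 16/27 = 0.5926
  PC2: 11/27 = 0.4074

Step 3 — cumulative fraction after k components = (λ_1 + ... + λ_k) / Σ λ:
  k = 1: 16/27 = 0.5926
  k = 2: (16 + 11)/27 = 27/27 = 1

Summary (fraction, with percent):

explained: PC1 0.5926 (59.26%), PC2 0.4074 (40.74%);  cumulative: 0.5926, 1


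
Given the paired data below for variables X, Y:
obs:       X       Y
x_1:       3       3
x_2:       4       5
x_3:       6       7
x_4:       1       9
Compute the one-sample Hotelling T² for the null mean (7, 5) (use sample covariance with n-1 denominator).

Step 1 — sample mean vector:
  mean(X) = (3 + 4 + 6 + 1) / 4 = 14/4 = 3.5
  mean(Y) = (3 + 5 + 7 + 9) / 4 = 24/4 = 6
  x̄ = (3.5, 6),  deviation x̄ - mu_0 = (3.5, 6) - (7, 5) = (-3.5, 1).

Step 2 — sample covariance matrix, S[i,j] = (1/(n-1)) · Σ_k (x_{k,i} - mean_i) · (x_{k,j} - mean_j), divisor n-1 = 3:
  S[X,X] = ((-0.5)·(-0.5) + (0.5)·(0.5) + (2.5)·(2.5) + (-2.5)·(-2.5)) / 3 = 13/3 = 4.3333
  S[X,Y] = ((-0.5)·(-3) + (0.5)·(-1) + (2.5)·(1) + (-2.5)·(3)) / 3 = -4/3 = -1.3333
  S[Y,Y] = ((-3)·(-3) + (-1)·(-1) + (1)·(1) + (3)·(3)) / 3 = 20/3 = 6.6667
  S = [[4.3333, -1.3333],
 [-1.3333, 6.6667]].

Step 3 — invert S. det(S) = 4.3333·6.6667 - (-1.3333)² = 27.1111.
  S^{-1} = (1/det) · [[d, -b], [-b, a]] = [[0.2459, 0.0492],
 [0.0492, 0.1598]].

Step 4 — quadratic form (x̄ - mu_0)^T · S^{-1} · (x̄ - mu_0):
  S^{-1} · (x̄ - mu_0) = (-0.8115, -0.0123),
  (x̄ - mu_0)^T · [...] = (-3.5)·(-0.8115) + (1)·(-0.0123) = 2.8279.

Step 5 — scale by n: T² = 4 · 2.8279 = 11.3115.

T² ≈ 11.3115


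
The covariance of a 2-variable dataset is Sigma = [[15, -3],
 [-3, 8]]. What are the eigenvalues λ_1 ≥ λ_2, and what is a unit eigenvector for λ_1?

Step 1 — characteristic polynomial of 2×2 Sigma:
  det(Sigma - λI) = λ² - trace · λ + det = 0.
  trace = 15 + 8 = 23, det = 15·8 - (-3)² = 111.
Step 2 — discriminant:
  Δ = trace² - 4·det = 529 - 444 = 85.
Step 3 — eigenvalues:
  λ = (trace ± √Δ)/2 = (23 ± 9.2195)/2,
  λ_1 = 16.1098,  λ_2 = 6.8902.

Step 4 — unit eigenvector for λ_1: solve (Sigma - λ_1 I)v = 0. First row:
  (15 - 16.1098)·v_x + (-3)·v_y = 0, i.e. (-1.1098)·v_x + (-3)·v_y = 0,
  so v ∝ (b, λ_1 - a) = (-3, 1.1098); multiply by -1 so the first entry is positive: u = (3, -1.1098).
  ||u|| = √((3)² + (-1.1098)²) = √(10.2316) ≈ 3.1987,
  v_1 = u/||u|| ≈ (0.9379, -0.3469) (||v_1|| = 1).

λ_1 = 16.1098,  λ_2 = 6.8902;  v_1 ≈ (0.9379, -0.3469)


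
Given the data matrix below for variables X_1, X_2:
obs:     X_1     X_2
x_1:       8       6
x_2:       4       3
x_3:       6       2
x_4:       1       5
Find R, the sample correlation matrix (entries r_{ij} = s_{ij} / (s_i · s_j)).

Step 1 — column means:
  mean(X_1) = (8 + 4 + 6 + 1) / 4 = 19/4 = 4.75
  mean(X_2) = (6 + 3 + 2 + 5) / 4 = 16/4 = 4

Step 2 — sample variances and covariances s[i,j] = (1/(n-1)) · Σ_k (x_{k,i} - mean_i) · (x_{k,j} - mean_j), with n-1 = 3:
  s[X_1,X_1] = ((3.25)·(3.25) + (-0.75)·(-0.75) + (1.25)·(1.25) + (-3.75)·(-3.75)) / 3 = 26.75/3 = 8.9167
  s[X_1,X_2] = ((3.25)·(2) + (-0.75)·(-1) + (1.25)·(-2) + (-3.75)·(1)) / 3 = 1/3 = 0.3333
  s[X_2,X_2] = ((2)·(2) + (-1)·(-1) + (-2)·(-2) + (1)·(1)) / 3 = 10/3 = 3.3333
  Sample standard deviations s_i = √(s[i,i]):
  s(X_1) = √(8.9167) = 2.9861
  s(X_2) = √(3.3333) = 1.8257

Step 3 — r_{ij} = s_{ij} / (s_i · s_j):
  r[X_1,X_1] = 1 (diagonal).
  r[X_1,X_2] = 0.3333 / (2.9861 · 1.8257) = 0.3333 / 5.4518 = 0.0611
  r[X_2,X_2] = 1 (diagonal).

R is symmetric with unit diagonal. Assembling:

R = [[1, 0.0611],
 [0.0611, 1]]


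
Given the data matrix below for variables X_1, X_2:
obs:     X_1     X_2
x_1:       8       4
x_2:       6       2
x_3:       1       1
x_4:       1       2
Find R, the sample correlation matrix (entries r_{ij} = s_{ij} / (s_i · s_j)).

Step 1 — column means:
  mean(X_1) = (8 + 6 + 1 + 1) / 4 = 16/4 = 4
  mean(X_2) = (4 + 2 + 1 + 2) / 4 = 9/4 = 2.25

Step 2 — sample variances and covariances s[i,j] = (1/(n-1)) · Σ_k (x_{k,i} - mean_i) · (x_{k,j} - mean_j), with n-1 = 3:
  s[X_1,X_1] = ((4)·(4) + (2)·(2) + (-3)·(-3) + (-3)·(-3)) / 3 = 38/3 = 12.6667
  s[X_1,X_2] = ((4)·(1.75) + (2)·(-0.25) + (-3)·(-1.25) + (-3)·(-0.25)) / 3 = 11/3 = 3.6667
  s[X_2,X_2] = ((1.75)·(1.75) + (-0.25)·(-0.25) + (-1.25)·(-1.25) + (-0.25)·(-0.25)) / 3 = 4.75/3 = 1.5833
  Sample standard deviations s_i = √(s[i,i]):
  s(X_1) = √(12.6667) = 3.559
  s(X_2) = √(1.5833) = 1.2583

Step 3 — r_{ij} = s_{ij} / (s_i · s_j):
  r[X_1,X_1] = 1 (diagonal).
  r[X_1,X_2] = 3.6667 / (3.559 · 1.2583) = 3.6667 / 4.4783 = 0.8188
  r[X_2,X_2] = 1 (diagonal).

R is symmetric with unit diagonal. Assembling:

R = [[1, 0.8188],
 [0.8188, 1]]


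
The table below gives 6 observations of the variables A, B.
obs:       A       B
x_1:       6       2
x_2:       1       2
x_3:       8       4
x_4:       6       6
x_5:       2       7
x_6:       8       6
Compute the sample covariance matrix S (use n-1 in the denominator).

Step 1 — column means:
  mean(A) = (6 + 1 + 8 + 6 + 2 + 8) / 6 = 31/6 = 5.1667
  mean(B) = (2 + 2 + 4 + 6 + 7 + 6) / 6 = 27/6 = 4.5

Step 2 — sample covariance S[i,j] = (1/(n-1)) · Σ_k (x_{k,i} - mean_i) · (x_{k,j} - mean_j), with n-1 = 5.
  S[A,A] = ((0.8333)·(0.8333) + (-4.1667)·(-4.1667) + (2.8333)·(2.8333) + (0.8333)·(0.8333) + (-3.1667)·(-3.1667) + (2.8333)·(2.8333)) / 5 = 44.8333/5 = 8.9667
  S[A,B] = ((0.8333)·(-2.5) + (-4.1667)·(-2.5) + (2.8333)·(-0.5) + (0.8333)·(1.5) + (-3.1667)·(2.5) + (2.8333)·(1.5)) / 5 = 4.5/5 = 0.9
  S[B,B] = ((-2.5)·(-2.5) + (-2.5)·(-2.5) + (-0.5)·(-0.5) + (1.5)·(1.5) + (2.5)·(2.5) + (1.5)·(1.5)) / 5 = 23.5/5 = 4.7

S is symmetric (S[j,i] = S[i,j]). Assembling:

S = [[8.9667, 0.9],
 [0.9, 4.7]]


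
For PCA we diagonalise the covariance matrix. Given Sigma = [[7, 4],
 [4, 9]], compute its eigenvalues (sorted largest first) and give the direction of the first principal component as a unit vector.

Step 1 — characteristic polynomial of 2×2 Sigma:
  det(Sigma - λI) = λ² - trace · λ + det = 0.
  trace = 7 + 9 = 16, det = 7·9 - (4)² = 47.
Step 2 — discriminant:
  Δ = trace² - 4·det = 256 - 188 = 68.
Step 3 — eigenvalues:
  λ = (trace ± √Δ)/2 = (16 ± 8.2462)/2,
  λ_1 = 12.1231,  λ_2 = 3.8769.

Step 4 — unit eigenvector for λ_1: solve (Sigma - λ_1 I)v = 0. First row:
  (7 - 12.1231)·v_x + (4)·v_y = 0, i.e. (-5.1231)·v_x + (4)·v_y = 0,
  so v ∝ (b, λ_1 - a) = (4, 5.1231) = u.
  ||u|| = √((4)² + (5.1231)²) = √(42.2462) ≈ 6.4997,
  v_1 = u/||u|| ≈ (0.6154, 0.7882) (||v_1|| = 1).

λ_1 = 12.1231,  λ_2 = 3.8769;  v_1 ≈ (0.6154, 0.7882)


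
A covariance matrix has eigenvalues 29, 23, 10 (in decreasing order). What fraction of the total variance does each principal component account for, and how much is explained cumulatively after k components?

Step 1 — total variance = trace(Sigma) = Σ λ_i = 29 + 23 + 10 = 62.

Step 2 — fraction explained by component i = λ_i / Σ λ:
  PC1: 29/62 = 0.4677
  PC2: 23/62 = 0.371
  PC3: 10/62 = 0.1613

Step 3 — cumulative fraction after k components = (λ_1 + ... + λ_k) / Σ λ:
  k = 1: 29/62 = 0.4677
  k = 2: (29 + 23)/62 = 52/62 = 0.8387
  k = 3: (29 + 23 + 10)/62 = 62/62 = 1

Summary (fraction, with percent):

explained: PC1 0.4677 (46.77%), PC2 0.371 (37.1%), PC3 0.1613 (16.13%);  cumulative: 0.4677, 0.8387, 1


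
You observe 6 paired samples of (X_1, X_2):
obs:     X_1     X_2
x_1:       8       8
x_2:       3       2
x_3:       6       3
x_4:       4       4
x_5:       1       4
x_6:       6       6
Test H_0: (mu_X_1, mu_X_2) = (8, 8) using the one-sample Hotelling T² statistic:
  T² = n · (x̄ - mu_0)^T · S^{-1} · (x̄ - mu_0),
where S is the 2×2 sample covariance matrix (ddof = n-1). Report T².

Step 1 — sample mean vector:
  mean(X_1) = (8 + 3 + 6 + 4 + 1 + 6) / 6 = 28/6 = 4.6667
  mean(X_2) = (8 + 2 + 3 + 4 + 4 + 6) / 6 = 27/6 = 4.5
  x̄ = (4.6667, 4.5),  deviation x̄ - mu_0 = (4.6667, 4.5) - (8, 8) = (-3.3333, -3.5).

Step 2 — sample covariance matrix, S[i,j] = (1/(n-1)) · Σ_k (x_{k,i} - mean_i) · (x_{k,j} - mean_j), divisor n-1 = 5:
  S[X_1,X_1] = ((3.3333)·(3.3333) + (-1.6667)·(-1.6667) + (1.3333)·(1.3333) + (-0.6667)·(-0.6667) + (-3.6667)·(-3.6667) + (1.3333)·(1.3333)) / 5 = 31.3333/5 = 6.2667
  S[X_1,X_2] = ((3.3333)·(3.5) + (-1.6667)·(-2.5) + (1.3333)·(-1.5) + (-0.6667)·(-0.5) + (-3.6667)·(-0.5) + (1.3333)·(1.5)) / 5 = 18/5 = 3.6
  S[X_2,X_2] = ((3.5)·(3.5) + (-2.5)·(-2.5) + (-1.5)·(-1.5) + (-0.5)·(-0.5) + (-0.5)·(-0.5) + (1.5)·(1.5)) / 5 = 23.5/5 = 4.7
  S = [[6.2667, 3.6],
 [3.6, 4.7]].

Step 3 — invert S. det(S) = 6.2667·4.7 - (3.6)² = 16.4933.
  S^{-1} = (1/det) · [[d, -b], [-b, a]] = [[0.285, -0.2183],
 [-0.2183, 0.38]].

Step 4 — quadratic form (x̄ - mu_0)^T · S^{-1} · (x̄ - mu_0):
  S^{-1} · (x̄ - mu_0) = (-0.1859, -0.6023),
  (x̄ - mu_0)^T · [...] = (-3.3333)·(-0.1859) + (-3.5)·(-0.6023) = 2.7277.

Step 5 — scale by n: T² = 6 · 2.7277 = 16.3662.

T² ≈ 16.3662


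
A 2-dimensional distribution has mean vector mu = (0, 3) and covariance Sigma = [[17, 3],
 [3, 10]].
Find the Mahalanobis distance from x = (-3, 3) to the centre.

Step 1 — centre the observation: (x - mu) = (-3, 0).

Step 2 — invert Sigma. det(Sigma) = 17·10 - (3)² = 161.
  Sigma^{-1} = (1/det) · [[d, -b], [-b, a]] = [[0.0621, -0.0186],
 [-0.0186, 0.1056]].

Step 3 — form the quadratic (x - mu)^T · Sigma^{-1} · (x - mu):
  Sigma^{-1} · (x - mu) = (-0.1863, 0.0559).
  (x - mu)^T · [Sigma^{-1} · (x - mu)] = (-3)·(-0.1863) + (0)·(0.0559) = 0.559.

Step 4 — take square root: d = √(0.559) ≈ 0.7477.

d(x, mu) = √(0.559) ≈ 0.7477


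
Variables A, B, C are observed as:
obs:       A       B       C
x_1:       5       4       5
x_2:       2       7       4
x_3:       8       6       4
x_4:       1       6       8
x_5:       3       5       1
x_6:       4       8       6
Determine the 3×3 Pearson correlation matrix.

Step 1 — column means:
  mean(A) = (5 + 2 + 8 + 1 + 3 + 4) / 6 = 23/6 = 3.8333
  mean(B) = (4 + 7 + 6 + 6 + 5 + 8) / 6 = 36/6 = 6
  mean(C) = (5 + 4 + 4 + 8 + 1 + 6) / 6 = 28/6 = 4.6667

Step 2 — sample variances and covariances s[i,j] = (1/(n-1)) · Σ_k (x_{k,i} - mean_i) · (x_{k,j} - mean_j), with n-1 = 5:
  s[A,A] = ((1.1667)·(1.1667) + (-1.8333)·(-1.8333) + (4.1667)·(4.1667) + (-2.8333)·(-2.8333) + (-0.8333)·(-0.8333) + (0.1667)·(0.1667)) / 5 = 30.8333/5 = 6.1667
  s[A,B] = ((1.1667)·(-2) + (-1.8333)·(1) + (4.1667)·(0) + (-2.8333)·(0) + (-0.8333)·(-1) + (0.1667)·(2)) / 5 = -3/5 = -0.6
  s[A,C] = ((1.1667)·(0.3333) + (-1.8333)·(-0.6667) + (4.1667)·(-0.6667) + (-2.8333)·(3.3333) + (-0.8333)·(-3.6667) + (0.1667)·(1.3333)) / 5 = -7.3333/5 = -1.4667
  s[B,B] = ((-2)·(-2) + (1)·(1) + (0)·(0) + (0)·(0) + (-1)·(-1) + (2)·(2)) / 5 = 10/5 = 2
  s[B,C] = ((-2)·(0.3333) + (1)·(-0.6667) + (0)·(-0.6667) + (0)·(3.3333) + (-1)·(-3.6667) + (2)·(1.3333)) / 5 = 5/5 = 1
  s[C,C] = ((0.3333)·(0.3333) + (-0.6667)·(-0.6667) + (-0.6667)·(-0.6667) + (3.3333)·(3.3333) + (-3.6667)·(-3.6667) + (1.3333)·(1.3333)) / 5 = 27.3333/5 = 5.4667
  Sample standard deviations s_i = √(s[i,i]):
  s(A) = √(6.1667) = 2.4833
  s(B) = √(2) = 1.4142
  s(C) = √(5.4667) = 2.3381

Step 3 — r_{ij} = s_{ij} / (s_i · s_j):
  r[A,A] = 1 (diagonal).
  r[A,B] = -0.6 / (2.4833 · 1.4142) = -0.6 / 3.5119 = -0.1708
  r[A,C] = -1.4667 / (2.4833 · 2.3381) = -1.4667 / 5.8061 = -0.2526
  r[B,B] = 1 (diagonal).
  r[B,C] = 1 / (1.4142 · 2.3381) = 1 / 3.3066 = 0.3024
  r[C,C] = 1 (diagonal).

R is symmetric with unit diagonal. Assembling:

R = [[1, -0.1708, -0.2526],
 [-0.1708, 1, 0.3024],
 [-0.2526, 0.3024, 1]]


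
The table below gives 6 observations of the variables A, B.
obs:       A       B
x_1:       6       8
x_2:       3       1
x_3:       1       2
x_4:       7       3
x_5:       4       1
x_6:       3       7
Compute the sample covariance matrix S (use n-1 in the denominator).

Step 1 — column means:
  mean(A) = (6 + 3 + 1 + 7 + 4 + 3) / 6 = 24/6 = 4
  mean(B) = (8 + 1 + 2 + 3 + 1 + 7) / 6 = 22/6 = 3.6667

Step 2 — sample covariance S[i,j] = (1/(n-1)) · Σ_k (x_{k,i} - mean_i) · (x_{k,j} - mean_j), with n-1 = 5.
  S[A,A] = ((2)·(2) + (-1)·(-1) + (-3)·(-3) + (3)·(3) + (0)·(0) + (-1)·(-1)) / 5 = 24/5 = 4.8
  S[A,B] = ((2)·(4.3333) + (-1)·(-2.6667) + (-3)·(-1.6667) + (3)·(-0.6667) + (0)·(-2.6667) + (-1)·(3.3333)) / 5 = 11/5 = 2.2
  S[B,B] = ((4.3333)·(4.3333) + (-2.6667)·(-2.6667) + (-1.6667)·(-1.6667) + (-0.6667)·(-0.6667) + (-2.6667)·(-2.6667) + (3.3333)·(3.3333)) / 5 = 47.3333/5 = 9.4667

S is symmetric (S[j,i] = S[i,j]). Assembling:

S = [[4.8, 2.2],
 [2.2, 9.4667]]


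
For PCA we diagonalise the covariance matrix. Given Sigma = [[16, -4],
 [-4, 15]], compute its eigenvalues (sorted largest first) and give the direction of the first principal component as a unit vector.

Step 1 — characteristic polynomial of 2×2 Sigma:
  det(Sigma - λI) = λ² - trace · λ + det = 0.
  trace = 16 + 15 = 31, det = 16·15 - (-4)² = 224.
Step 2 — discriminant:
  Δ = trace² - 4·det = 961 - 896 = 65.
Step 3 — eigenvalues:
  λ = (trace ± √Δ)/2 = (31 ± 8.0623)/2,
  λ_1 = 19.5311,  λ_2 = 11.4689.

Step 4 — unit eigenvector for λ_1: solve (Sigma - λ_1 I)v = 0. First row:
  (16 - 19.5311)·v_x + (-4)·v_y = 0, i.e. (-3.5311)·v_x + (-4)·v_y = 0,
  so v ∝ (b, λ_1 - a) = (-4, 3.5311); multiply by -1 so the first entry is positive: u = (4, -3.5311).
  ||u|| = √((4)² + (-3.5311)²) = √(28.4689) ≈ 5.3356,
  v_1 = u/||u|| ≈ (0.7497, -0.6618) (||v_1|| = 1).

λ_1 = 19.5311,  λ_2 = 11.4689;  v_1 ≈ (0.7497, -0.6618)


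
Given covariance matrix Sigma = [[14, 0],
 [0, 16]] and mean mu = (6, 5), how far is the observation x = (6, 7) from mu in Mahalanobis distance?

Step 1 — centre the observation: (x - mu) = (0, 2).

Step 2 — invert Sigma. det(Sigma) = 14·16 - (0)² = 224.
  Sigma^{-1} = (1/det) · [[d, -b], [-b, a]] = [[0.0714, 0],
 [0, 0.0625]].

Step 3 — form the quadratic (x - mu)^T · Sigma^{-1} · (x - mu):
  Sigma^{-1} · (x - mu) = (0, 0.125).
  (x - mu)^T · [Sigma^{-1} · (x - mu)] = (0)·(0) + (2)·(0.125) = 0.25.

Step 4 — take square root: d = √(0.25) ≈ 0.5.

d(x, mu) = √(0.25) ≈ 0.5


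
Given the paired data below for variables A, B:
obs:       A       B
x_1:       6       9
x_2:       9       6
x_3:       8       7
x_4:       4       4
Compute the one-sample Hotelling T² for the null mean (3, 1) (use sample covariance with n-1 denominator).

Step 1 — sample mean vector:
  mean(A) = (6 + 9 + 8 + 4) / 4 = 27/4 = 6.75
  mean(B) = (9 + 6 + 7 + 4) / 4 = 26/4 = 6.5
  x̄ = (6.75, 6.5),  deviation x̄ - mu_0 = (6.75, 6.5) - (3, 1) = (3.75, 5.5).

Step 2 — sample covariance matrix, S[i,j] = (1/(n-1)) · Σ_k (x_{k,i} - mean_i) · (x_{k,j} - mean_j), divisor n-1 = 3:
  S[A,A] = ((-0.75)·(-0.75) + (2.25)·(2.25) + (1.25)·(1.25) + (-2.75)·(-2.75)) / 3 = 14.75/3 = 4.9167
  S[A,B] = ((-0.75)·(2.5) + (2.25)·(-0.5) + (1.25)·(0.5) + (-2.75)·(-2.5)) / 3 = 4.5/3 = 1.5
  S[B,B] = ((2.5)·(2.5) + (-0.5)·(-0.5) + (0.5)·(0.5) + (-2.5)·(-2.5)) / 3 = 13/3 = 4.3333
  S = [[4.9167, 1.5],
 [1.5, 4.3333]].

Step 3 — invert S. det(S) = 4.9167·4.3333 - (1.5)² = 19.0556.
  S^{-1} = (1/det) · [[d, -b], [-b, a]] = [[0.2274, -0.0787],
 [-0.0787, 0.258]].

Step 4 — quadratic form (x̄ - mu_0)^T · S^{-1} · (x̄ - mu_0):
  S^{-1} · (x̄ - mu_0) = (0.4198, 1.1239),
  (x̄ - mu_0)^T · [...] = (3.75)·(0.4198) + (5.5)·(1.1239) = 7.7558.

Step 5 — scale by n: T² = 4 · 7.7558 = 31.0233.

T² ≈ 31.0233


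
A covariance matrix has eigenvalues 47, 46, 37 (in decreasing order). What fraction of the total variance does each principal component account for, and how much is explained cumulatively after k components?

Step 1 — total variance = trace(Sigma) = Σ λ_i = 47 + 46 + 37 = 130.

Step 2 — fraction explained by component i = λ_i / Σ λ:
  PC1: 47/130 = 0.3615
  PC2: 46/130 = 0.3538
  PC3: 37/130 = 0.2846

Step 3 — cumulative fraction after k components = (λ_1 + ... + λ_k) / Σ λ:
  k = 1: 47/130 = 0.3615
  k = 2: (47 + 46)/130 = 93/130 = 0.7154
  k = 3: (47 + 46 + 37)/130 = 130/130 = 1

Summary (fraction, with percent):

explained: PC1 0.3615 (36.15%), PC2 0.3538 (35.38%), PC3 0.2846 (28.46%);  cumulative: 0.3615, 0.7154, 1
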